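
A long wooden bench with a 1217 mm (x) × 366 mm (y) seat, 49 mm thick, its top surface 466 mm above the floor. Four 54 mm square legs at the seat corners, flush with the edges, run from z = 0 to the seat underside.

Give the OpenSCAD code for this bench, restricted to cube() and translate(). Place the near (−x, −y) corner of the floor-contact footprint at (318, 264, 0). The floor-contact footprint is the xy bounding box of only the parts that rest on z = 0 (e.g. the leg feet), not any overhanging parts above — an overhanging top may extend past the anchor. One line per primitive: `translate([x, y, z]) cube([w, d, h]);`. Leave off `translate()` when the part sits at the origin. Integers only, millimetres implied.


translate([318, 264, 417]) cube([1217, 366, 49]);
translate([318, 264, 0]) cube([54, 54, 417]);
translate([318, 576, 0]) cube([54, 54, 417]);
translate([1481, 264, 0]) cube([54, 54, 417]);
translate([1481, 576, 0]) cube([54, 54, 417]);


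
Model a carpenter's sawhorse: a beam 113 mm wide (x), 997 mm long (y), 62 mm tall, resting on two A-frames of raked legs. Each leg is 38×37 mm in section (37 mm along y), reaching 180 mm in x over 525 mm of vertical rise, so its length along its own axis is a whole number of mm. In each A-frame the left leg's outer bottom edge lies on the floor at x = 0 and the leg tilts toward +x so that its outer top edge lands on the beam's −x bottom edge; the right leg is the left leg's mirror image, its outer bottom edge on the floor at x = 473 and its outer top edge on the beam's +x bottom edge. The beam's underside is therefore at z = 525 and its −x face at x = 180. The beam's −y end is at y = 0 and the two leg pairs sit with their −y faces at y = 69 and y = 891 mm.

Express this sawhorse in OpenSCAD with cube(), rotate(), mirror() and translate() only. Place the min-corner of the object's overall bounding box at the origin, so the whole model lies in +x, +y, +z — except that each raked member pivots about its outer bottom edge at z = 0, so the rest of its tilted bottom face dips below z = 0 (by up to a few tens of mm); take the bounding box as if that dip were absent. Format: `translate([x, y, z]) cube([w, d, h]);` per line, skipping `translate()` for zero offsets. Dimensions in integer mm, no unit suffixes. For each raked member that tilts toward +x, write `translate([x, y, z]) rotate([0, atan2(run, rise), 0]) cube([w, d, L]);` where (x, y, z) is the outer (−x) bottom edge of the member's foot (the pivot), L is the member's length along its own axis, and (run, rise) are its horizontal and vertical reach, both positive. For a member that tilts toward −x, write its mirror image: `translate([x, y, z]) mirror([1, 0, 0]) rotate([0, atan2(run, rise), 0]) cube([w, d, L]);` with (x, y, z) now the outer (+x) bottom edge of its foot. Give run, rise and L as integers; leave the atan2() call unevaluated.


translate([180, 0, 525]) cube([113, 997, 62]);
translate([0, 69, 0]) rotate([0, atan2(180, 525), 0]) cube([38, 37, 555]);
translate([473, 69, 0]) mirror([1, 0, 0]) rotate([0, atan2(180, 525), 0]) cube([38, 37, 555]);
translate([0, 891, 0]) rotate([0, atan2(180, 525), 0]) cube([38, 37, 555]);
translate([473, 891, 0]) mirror([1, 0, 0]) rotate([0, atan2(180, 525), 0]) cube([38, 37, 555]);


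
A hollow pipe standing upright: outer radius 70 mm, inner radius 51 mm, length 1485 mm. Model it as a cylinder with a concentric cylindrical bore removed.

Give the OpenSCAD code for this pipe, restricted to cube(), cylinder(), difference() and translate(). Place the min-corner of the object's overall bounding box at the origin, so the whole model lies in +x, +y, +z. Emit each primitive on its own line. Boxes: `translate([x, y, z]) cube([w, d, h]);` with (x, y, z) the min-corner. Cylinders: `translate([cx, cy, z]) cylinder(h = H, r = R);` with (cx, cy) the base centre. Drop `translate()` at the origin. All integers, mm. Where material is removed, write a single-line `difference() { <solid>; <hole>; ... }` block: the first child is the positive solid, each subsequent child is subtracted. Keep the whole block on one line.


difference() { translate([70, 70, 0]) cylinder(h = 1485, r = 70); translate([70, 70, 0]) cylinder(h = 1485, r = 51); }


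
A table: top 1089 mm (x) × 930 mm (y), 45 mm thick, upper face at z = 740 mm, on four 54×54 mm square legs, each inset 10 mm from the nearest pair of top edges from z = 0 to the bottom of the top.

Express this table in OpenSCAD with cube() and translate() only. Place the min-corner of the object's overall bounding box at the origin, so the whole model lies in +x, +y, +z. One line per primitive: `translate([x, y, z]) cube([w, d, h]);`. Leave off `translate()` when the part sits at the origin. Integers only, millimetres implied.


translate([0, 0, 695]) cube([1089, 930, 45]);
translate([10, 10, 0]) cube([54, 54, 695]);
translate([1025, 10, 0]) cube([54, 54, 695]);
translate([10, 866, 0]) cube([54, 54, 695]);
translate([1025, 866, 0]) cube([54, 54, 695]);


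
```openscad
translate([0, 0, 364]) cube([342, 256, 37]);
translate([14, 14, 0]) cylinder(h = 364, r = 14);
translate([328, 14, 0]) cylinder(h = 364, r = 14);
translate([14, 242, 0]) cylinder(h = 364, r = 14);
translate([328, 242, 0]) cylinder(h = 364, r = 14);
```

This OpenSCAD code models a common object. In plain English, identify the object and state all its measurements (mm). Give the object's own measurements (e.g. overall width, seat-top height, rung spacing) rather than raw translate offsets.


A simple wooden stool: a rectangular seat 342 mm (x) by 256 mm (y), 37 mm thick, top face at z = 401 mm, on four round legs, each 28 mm in diameter. The legs rest on z = 0, each leg's axis is inset half a diameter from the nearest pair of seat edges (so the leg's bounding box is flush with the corner).


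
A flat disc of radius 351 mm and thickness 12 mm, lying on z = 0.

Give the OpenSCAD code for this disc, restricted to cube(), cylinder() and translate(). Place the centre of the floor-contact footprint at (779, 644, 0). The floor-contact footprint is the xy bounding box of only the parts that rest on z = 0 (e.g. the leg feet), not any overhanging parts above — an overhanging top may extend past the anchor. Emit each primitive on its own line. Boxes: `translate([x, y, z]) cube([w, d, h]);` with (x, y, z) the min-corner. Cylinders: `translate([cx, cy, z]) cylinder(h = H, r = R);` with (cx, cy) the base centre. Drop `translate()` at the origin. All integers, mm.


translate([779, 644, 0]) cylinder(h = 12, r = 351);


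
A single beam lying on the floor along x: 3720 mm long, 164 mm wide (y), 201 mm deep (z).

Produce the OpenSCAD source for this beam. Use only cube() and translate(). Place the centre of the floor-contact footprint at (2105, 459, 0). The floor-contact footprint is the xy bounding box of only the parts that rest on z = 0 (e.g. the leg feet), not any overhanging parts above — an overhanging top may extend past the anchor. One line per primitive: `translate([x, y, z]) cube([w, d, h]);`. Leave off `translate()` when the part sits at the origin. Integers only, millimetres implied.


translate([245, 377, 0]) cube([3720, 164, 201]);


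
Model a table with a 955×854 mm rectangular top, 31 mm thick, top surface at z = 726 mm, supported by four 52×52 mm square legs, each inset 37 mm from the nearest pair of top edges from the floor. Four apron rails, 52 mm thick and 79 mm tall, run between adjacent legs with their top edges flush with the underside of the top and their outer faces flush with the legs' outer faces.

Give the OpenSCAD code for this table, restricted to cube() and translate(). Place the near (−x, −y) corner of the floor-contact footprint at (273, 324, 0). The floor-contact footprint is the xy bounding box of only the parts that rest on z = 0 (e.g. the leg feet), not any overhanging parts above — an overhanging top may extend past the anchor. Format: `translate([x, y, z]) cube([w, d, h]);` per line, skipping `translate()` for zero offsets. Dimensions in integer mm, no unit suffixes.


translate([236, 287, 695]) cube([955, 854, 31]);
translate([273, 324, 0]) cube([52, 52, 695]);
translate([1102, 324, 0]) cube([52, 52, 695]);
translate([273, 1052, 0]) cube([52, 52, 695]);
translate([1102, 1052, 0]) cube([52, 52, 695]);
translate([325, 324, 616]) cube([777, 52, 79]);
translate([325, 1052, 616]) cube([777, 52, 79]);
translate([273, 376, 616]) cube([52, 676, 79]);
translate([1102, 376, 616]) cube([52, 676, 79]);


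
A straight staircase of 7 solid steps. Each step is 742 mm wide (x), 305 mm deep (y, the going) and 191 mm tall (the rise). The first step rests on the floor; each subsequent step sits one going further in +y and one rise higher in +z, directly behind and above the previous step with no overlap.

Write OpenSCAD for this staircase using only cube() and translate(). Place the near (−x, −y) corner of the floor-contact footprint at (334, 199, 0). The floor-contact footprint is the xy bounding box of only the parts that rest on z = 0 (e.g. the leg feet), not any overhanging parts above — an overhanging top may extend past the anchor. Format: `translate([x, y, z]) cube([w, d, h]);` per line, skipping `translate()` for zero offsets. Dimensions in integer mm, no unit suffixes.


translate([334, 199, 0]) cube([742, 305, 191]);
translate([334, 504, 191]) cube([742, 305, 191]);
translate([334, 809, 382]) cube([742, 305, 191]);
translate([334, 1114, 573]) cube([742, 305, 191]);
translate([334, 1419, 764]) cube([742, 305, 191]);
translate([334, 1724, 955]) cube([742, 305, 191]);
translate([334, 2029, 1146]) cube([742, 305, 191]);


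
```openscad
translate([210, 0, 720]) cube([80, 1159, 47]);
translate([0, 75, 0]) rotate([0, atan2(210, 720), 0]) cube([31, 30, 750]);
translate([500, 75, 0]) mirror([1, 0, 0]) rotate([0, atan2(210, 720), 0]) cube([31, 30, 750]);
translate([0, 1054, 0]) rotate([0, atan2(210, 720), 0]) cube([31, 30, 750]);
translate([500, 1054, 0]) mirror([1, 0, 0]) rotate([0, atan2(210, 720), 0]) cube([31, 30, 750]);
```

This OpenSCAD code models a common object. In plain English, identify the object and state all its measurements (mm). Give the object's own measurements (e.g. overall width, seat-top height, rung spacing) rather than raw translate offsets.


A sawhorse. A 80×1159×47 mm beam (x, y, z) sits on two A-frame leg pairs. Each pair is two raked legs of 31×30 mm section (30 mm along y) splaying symmetrically in x. Each leg rises 720 mm vertically over 210 mm of horizontal reach and is 750 mm long along its own axis. Every leg's outer bottom edge rests on the floor and its outer top edge meets a bottom edge of the beam — the left legs (tilting toward +x) meet the beam's −x bottom edge, the right legs (their mirror images, tilting toward −x) meet its +x bottom edge — so the leg tops tuck under the beam, the beam's underside is 720 mm above the floor, and the feet are 500 mm apart outside-to-outside with the beam centred between them. The two leg pairs are set in 75 mm from either end of the beam.


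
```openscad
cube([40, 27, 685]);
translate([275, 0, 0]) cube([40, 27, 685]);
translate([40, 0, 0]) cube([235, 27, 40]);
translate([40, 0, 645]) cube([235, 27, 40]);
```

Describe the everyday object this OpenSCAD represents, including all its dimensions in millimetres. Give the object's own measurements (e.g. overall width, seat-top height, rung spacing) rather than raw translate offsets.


A rectangular picture frame lying in the x–z plane (depth along y). The opening is 235 mm wide (x) by 605 mm tall (z), surrounded by a border 40 mm wide on all four sides. The frame is 27 mm deep and is made of two full-height vertical stiles with two horizontal rails fitted between them.


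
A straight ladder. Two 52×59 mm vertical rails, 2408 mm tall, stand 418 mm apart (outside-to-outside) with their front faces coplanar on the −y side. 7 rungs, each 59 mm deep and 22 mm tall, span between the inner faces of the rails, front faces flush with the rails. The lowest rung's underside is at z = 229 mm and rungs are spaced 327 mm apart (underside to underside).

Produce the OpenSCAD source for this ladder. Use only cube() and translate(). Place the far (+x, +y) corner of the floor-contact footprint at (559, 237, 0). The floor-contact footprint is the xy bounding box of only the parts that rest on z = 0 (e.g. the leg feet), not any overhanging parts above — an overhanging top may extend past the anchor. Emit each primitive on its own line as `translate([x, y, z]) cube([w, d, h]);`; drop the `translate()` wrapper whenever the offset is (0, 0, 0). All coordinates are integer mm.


// rung span = 418 - 2*52 = 314
// rung[k] z = 229 + k*327
translate([141, 178, 0]) cube([52, 59, 2408]);
translate([507, 178, 0]) cube([52, 59, 2408]);
translate([193, 178, 229]) cube([314, 59, 22]);
translate([193, 178, 556]) cube([314, 59, 22]);
translate([193, 178, 883]) cube([314, 59, 22]);
translate([193, 178, 1210]) cube([314, 59, 22]);
translate([193, 178, 1537]) cube([314, 59, 22]);
translate([193, 178, 1864]) cube([314, 59, 22]);
translate([193, 178, 2191]) cube([314, 59, 22]);


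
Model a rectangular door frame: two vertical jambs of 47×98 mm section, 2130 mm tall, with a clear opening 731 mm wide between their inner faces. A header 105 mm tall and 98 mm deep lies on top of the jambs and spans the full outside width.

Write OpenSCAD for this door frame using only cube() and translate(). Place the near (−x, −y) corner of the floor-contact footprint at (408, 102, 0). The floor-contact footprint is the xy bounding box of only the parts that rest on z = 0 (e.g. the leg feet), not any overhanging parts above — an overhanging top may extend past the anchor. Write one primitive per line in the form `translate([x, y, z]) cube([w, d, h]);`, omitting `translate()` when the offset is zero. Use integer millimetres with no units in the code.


translate([408, 102, 0]) cube([47, 98, 2130]);
translate([1186, 102, 0]) cube([47, 98, 2130]);
translate([408, 102, 2130]) cube([825, 98, 105]);


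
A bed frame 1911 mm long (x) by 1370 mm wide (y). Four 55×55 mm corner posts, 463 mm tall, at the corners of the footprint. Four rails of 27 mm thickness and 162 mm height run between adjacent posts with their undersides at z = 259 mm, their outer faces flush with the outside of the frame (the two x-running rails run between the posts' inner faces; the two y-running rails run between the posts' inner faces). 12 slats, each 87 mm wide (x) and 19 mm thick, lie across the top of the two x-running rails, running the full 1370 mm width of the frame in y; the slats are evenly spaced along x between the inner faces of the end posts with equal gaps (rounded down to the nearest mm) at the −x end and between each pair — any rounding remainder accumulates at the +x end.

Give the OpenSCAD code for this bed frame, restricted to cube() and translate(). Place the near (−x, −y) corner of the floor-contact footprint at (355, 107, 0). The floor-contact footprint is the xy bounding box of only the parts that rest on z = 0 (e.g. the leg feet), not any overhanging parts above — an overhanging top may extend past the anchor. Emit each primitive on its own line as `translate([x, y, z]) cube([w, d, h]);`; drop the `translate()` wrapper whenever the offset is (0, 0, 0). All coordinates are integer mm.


translate([355, 107, 0]) cube([55, 55, 463]);
translate([355, 1422, 0]) cube([55, 55, 463]);
translate([2211, 107, 0]) cube([55, 55, 463]);
translate([2211, 1422, 0]) cube([55, 55, 463]);
translate([410, 107, 259]) cube([1801, 27, 162]);
translate([410, 1450, 259]) cube([1801, 27, 162]);
translate([355, 162, 259]) cube([27, 1260, 162]);
translate([2239, 162, 259]) cube([27, 1260, 162]);
translate([468, 107, 421]) cube([87, 1370, 19]);
translate([613, 107, 421]) cube([87, 1370, 19]);
translate([758, 107, 421]) cube([87, 1370, 19]);
translate([903, 107, 421]) cube([87, 1370, 19]);
translate([1048, 107, 421]) cube([87, 1370, 19]);
translate([1193, 107, 421]) cube([87, 1370, 19]);
translate([1338, 107, 421]) cube([87, 1370, 19]);
translate([1483, 107, 421]) cube([87, 1370, 19]);
translate([1628, 107, 421]) cube([87, 1370, 19]);
translate([1773, 107, 421]) cube([87, 1370, 19]);
translate([1918, 107, 421]) cube([87, 1370, 19]);
translate([2063, 107, 421]) cube([87, 1370, 19]);


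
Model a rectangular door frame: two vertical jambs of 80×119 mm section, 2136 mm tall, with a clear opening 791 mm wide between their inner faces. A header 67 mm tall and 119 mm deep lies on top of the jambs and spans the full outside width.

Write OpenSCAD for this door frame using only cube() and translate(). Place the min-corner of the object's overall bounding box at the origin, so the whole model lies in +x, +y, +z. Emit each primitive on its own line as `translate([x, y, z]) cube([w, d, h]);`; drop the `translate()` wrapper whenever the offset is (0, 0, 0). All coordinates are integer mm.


cube([80, 119, 2136]);
translate([871, 0, 0]) cube([80, 119, 2136]);
translate([0, 0, 2136]) cube([951, 119, 67]);


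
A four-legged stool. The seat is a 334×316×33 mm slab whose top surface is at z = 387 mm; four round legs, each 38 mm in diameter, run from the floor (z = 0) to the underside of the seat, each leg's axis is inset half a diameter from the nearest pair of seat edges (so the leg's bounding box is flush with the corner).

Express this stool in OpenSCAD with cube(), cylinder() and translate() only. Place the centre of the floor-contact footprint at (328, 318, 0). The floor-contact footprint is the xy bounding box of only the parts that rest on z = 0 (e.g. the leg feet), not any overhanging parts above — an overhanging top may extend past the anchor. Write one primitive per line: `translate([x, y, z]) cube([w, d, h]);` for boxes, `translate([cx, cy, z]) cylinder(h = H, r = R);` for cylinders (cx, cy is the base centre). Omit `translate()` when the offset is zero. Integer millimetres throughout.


translate([161, 160, 354]) cube([334, 316, 33]);
translate([180, 179, 0]) cylinder(h = 354, r = 19);
translate([476, 179, 0]) cylinder(h = 354, r = 19);
translate([180, 457, 0]) cylinder(h = 354, r = 19);
translate([476, 457, 0]) cylinder(h = 354, r = 19);


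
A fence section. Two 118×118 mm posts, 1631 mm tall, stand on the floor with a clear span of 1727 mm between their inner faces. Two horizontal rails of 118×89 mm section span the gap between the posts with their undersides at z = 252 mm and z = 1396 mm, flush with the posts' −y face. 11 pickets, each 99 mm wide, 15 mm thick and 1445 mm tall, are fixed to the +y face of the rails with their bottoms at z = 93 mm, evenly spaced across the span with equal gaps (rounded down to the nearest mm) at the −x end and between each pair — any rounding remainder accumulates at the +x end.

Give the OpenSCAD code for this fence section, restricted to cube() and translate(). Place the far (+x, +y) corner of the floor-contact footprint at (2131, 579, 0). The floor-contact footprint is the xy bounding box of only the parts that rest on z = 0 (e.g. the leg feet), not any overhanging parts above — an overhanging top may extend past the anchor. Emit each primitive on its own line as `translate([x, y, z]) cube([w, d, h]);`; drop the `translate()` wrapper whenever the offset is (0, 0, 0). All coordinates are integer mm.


translate([168, 461, 0]) cube([118, 118, 1631]);
translate([2013, 461, 0]) cube([118, 118, 1631]);
translate([286, 461, 252]) cube([1727, 118, 89]);
translate([286, 461, 1396]) cube([1727, 118, 89]);
translate([339, 579, 93]) cube([99, 15, 1445]);
translate([491, 579, 93]) cube([99, 15, 1445]);
translate([643, 579, 93]) cube([99, 15, 1445]);
translate([795, 579, 93]) cube([99, 15, 1445]);
translate([947, 579, 93]) cube([99, 15, 1445]);
translate([1099, 579, 93]) cube([99, 15, 1445]);
translate([1251, 579, 93]) cube([99, 15, 1445]);
translate([1403, 579, 93]) cube([99, 15, 1445]);
translate([1555, 579, 93]) cube([99, 15, 1445]);
translate([1707, 579, 93]) cube([99, 15, 1445]);
translate([1859, 579, 93]) cube([99, 15, 1445]);


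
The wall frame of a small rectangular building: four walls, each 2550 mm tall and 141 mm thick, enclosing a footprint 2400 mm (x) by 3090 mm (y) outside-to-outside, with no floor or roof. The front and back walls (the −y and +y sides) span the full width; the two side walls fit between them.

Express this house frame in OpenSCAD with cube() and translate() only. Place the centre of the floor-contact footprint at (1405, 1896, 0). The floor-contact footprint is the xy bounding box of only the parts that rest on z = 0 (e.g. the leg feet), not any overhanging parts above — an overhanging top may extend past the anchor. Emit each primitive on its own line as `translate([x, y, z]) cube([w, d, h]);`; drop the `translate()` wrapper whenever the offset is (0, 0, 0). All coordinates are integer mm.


translate([205, 351, 0]) cube([2400, 141, 2550]);
translate([205, 3300, 0]) cube([2400, 141, 2550]);
translate([205, 492, 0]) cube([141, 2808, 2550]);
translate([2464, 492, 0]) cube([141, 2808, 2550]);


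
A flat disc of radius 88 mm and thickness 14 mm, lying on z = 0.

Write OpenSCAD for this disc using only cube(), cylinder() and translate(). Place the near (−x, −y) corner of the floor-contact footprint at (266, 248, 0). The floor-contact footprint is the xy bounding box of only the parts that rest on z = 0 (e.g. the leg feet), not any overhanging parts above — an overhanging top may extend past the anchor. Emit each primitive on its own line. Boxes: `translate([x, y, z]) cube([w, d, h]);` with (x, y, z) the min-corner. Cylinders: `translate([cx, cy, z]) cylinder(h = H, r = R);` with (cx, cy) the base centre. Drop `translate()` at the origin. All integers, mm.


translate([354, 336, 0]) cylinder(h = 14, r = 88);


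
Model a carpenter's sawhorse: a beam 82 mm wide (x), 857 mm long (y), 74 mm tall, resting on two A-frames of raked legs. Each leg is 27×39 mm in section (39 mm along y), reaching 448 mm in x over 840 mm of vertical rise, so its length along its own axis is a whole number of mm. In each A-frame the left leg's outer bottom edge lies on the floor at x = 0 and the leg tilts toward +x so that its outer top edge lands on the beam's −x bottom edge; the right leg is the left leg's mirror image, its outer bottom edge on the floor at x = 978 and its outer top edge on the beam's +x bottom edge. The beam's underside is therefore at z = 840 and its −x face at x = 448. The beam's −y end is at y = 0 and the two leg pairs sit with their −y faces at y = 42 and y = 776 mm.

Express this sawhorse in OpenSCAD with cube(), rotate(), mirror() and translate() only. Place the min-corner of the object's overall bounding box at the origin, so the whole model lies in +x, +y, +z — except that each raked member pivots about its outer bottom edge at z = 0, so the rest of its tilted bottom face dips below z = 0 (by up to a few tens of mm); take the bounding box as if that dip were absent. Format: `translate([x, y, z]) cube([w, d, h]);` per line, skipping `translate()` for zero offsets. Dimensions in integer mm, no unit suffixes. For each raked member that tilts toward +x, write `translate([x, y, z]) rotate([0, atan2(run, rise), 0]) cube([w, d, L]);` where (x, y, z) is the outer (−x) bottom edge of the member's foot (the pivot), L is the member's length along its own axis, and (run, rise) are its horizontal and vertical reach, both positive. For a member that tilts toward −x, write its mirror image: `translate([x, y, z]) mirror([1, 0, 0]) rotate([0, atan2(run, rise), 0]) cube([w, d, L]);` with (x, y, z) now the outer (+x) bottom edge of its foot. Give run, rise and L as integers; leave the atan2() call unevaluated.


translate([448, 0, 840]) cube([82, 857, 74]);
translate([0, 42, 0]) rotate([0, atan2(448, 840), 0]) cube([27, 39, 952]);
translate([978, 42, 0]) mirror([1, 0, 0]) rotate([0, atan2(448, 840), 0]) cube([27, 39, 952]);
translate([0, 776, 0]) rotate([0, atan2(448, 840), 0]) cube([27, 39, 952]);
translate([978, 776, 0]) mirror([1, 0, 0]) rotate([0, atan2(448, 840), 0]) cube([27, 39, 952]);


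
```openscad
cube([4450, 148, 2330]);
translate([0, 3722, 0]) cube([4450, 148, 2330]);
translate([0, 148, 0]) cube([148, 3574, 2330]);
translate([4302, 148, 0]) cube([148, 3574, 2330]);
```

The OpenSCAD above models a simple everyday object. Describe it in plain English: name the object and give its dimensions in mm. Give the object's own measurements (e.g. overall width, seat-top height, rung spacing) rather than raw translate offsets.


The wall frame of a small rectangular building: four walls, each 2330 mm tall and 148 mm thick, enclosing a footprint 4450 mm (x) by 3870 mm (y) outside-to-outside, with no floor or roof. The front and back walls (the −y and +y sides) span the full width; the two side walls fit between them.


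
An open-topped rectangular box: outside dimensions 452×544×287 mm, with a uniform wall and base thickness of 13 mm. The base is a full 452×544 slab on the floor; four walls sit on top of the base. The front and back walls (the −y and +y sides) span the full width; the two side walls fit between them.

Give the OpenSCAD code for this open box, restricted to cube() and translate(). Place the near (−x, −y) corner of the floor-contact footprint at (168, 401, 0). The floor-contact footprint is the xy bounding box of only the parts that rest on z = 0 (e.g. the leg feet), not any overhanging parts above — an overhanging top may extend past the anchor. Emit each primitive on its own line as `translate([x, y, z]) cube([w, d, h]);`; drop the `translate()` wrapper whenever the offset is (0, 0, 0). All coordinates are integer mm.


translate([168, 401, 0]) cube([452, 544, 13]);
translate([168, 401, 13]) cube([452, 13, 274]);
translate([168, 932, 13]) cube([452, 13, 274]);
translate([168, 414, 13]) cube([13, 518, 274]);
translate([607, 414, 13]) cube([13, 518, 274]);


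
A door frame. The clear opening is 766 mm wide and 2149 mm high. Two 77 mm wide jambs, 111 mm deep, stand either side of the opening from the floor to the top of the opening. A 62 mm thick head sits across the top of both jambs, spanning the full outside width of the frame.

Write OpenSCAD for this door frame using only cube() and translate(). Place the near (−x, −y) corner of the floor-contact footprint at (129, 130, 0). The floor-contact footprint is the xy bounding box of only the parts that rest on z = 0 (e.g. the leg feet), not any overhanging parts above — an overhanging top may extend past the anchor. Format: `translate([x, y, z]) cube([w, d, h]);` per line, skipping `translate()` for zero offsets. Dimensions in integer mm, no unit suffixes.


translate([129, 130, 0]) cube([77, 111, 2149]);
translate([972, 130, 0]) cube([77, 111, 2149]);
translate([129, 130, 2149]) cube([920, 111, 62]);


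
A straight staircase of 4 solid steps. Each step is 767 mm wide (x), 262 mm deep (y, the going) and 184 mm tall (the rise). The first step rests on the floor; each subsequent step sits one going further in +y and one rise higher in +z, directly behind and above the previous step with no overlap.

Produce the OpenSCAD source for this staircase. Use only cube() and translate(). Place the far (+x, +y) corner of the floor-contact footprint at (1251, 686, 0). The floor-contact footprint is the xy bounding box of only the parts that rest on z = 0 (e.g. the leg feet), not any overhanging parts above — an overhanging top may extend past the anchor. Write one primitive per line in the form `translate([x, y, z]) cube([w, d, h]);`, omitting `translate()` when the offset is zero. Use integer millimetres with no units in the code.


translate([484, 424, 0]) cube([767, 262, 184]);
translate([484, 686, 184]) cube([767, 262, 184]);
translate([484, 948, 368]) cube([767, 262, 184]);
translate([484, 1210, 552]) cube([767, 262, 184]);


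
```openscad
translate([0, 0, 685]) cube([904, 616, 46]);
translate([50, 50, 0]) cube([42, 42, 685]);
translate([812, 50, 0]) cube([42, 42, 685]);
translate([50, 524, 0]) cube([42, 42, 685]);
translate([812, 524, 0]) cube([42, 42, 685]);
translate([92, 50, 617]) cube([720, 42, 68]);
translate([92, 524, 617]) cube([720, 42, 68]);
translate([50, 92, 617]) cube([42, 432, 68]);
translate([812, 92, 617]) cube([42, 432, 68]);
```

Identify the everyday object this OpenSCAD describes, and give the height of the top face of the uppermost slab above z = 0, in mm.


A table. The table height is 731 mm.

A 904×616×46 slab sits at z = 685 on four 42 mm square posts — a table. The top surface is at 685 + 46 = 731 mm.


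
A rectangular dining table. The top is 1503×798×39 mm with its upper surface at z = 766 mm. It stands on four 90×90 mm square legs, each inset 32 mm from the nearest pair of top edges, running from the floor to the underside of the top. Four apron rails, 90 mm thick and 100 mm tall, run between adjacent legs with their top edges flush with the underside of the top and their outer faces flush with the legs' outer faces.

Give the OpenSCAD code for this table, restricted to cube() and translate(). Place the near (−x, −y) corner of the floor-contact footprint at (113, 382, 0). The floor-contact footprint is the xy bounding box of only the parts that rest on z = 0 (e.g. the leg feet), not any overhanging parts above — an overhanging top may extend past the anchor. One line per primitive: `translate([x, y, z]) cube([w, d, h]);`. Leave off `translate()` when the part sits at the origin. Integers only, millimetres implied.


// leg_h = 766 - 39 = 727
// apron z = 727 - 100 = 627
translate([81, 350, 727]) cube([1503, 798, 39]);
translate([113, 382, 0]) cube([90, 90, 727]);
translate([1462, 382, 0]) cube([90, 90, 727]);
translate([113, 1026, 0]) cube([90, 90, 727]);
translate([1462, 1026, 0]) cube([90, 90, 727]);
translate([203, 382, 627]) cube([1259, 90, 100]);
translate([203, 1026, 627]) cube([1259, 90, 100]);
translate([113, 472, 627]) cube([90, 554, 100]);
translate([1462, 472, 627]) cube([90, 554, 100]);


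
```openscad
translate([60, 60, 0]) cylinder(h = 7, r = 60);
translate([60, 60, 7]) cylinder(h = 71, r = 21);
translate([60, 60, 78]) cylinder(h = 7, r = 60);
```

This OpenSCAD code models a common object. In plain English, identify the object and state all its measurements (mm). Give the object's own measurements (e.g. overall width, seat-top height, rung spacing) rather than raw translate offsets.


A spool: two coaxial disc flanges of radius 60 mm and thickness 7 mm, joined by a core cylinder of radius 21 mm and height 71 mm. The lower flange rests on z = 0 and the three cylinders share a vertical axis.


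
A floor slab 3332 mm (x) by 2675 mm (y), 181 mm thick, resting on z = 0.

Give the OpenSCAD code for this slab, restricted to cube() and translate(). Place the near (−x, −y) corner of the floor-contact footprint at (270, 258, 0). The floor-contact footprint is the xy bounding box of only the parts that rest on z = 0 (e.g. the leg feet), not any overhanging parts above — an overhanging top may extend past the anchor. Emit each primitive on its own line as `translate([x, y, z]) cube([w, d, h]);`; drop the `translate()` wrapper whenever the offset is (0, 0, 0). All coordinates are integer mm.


translate([270, 258, 0]) cube([3332, 2675, 181]);


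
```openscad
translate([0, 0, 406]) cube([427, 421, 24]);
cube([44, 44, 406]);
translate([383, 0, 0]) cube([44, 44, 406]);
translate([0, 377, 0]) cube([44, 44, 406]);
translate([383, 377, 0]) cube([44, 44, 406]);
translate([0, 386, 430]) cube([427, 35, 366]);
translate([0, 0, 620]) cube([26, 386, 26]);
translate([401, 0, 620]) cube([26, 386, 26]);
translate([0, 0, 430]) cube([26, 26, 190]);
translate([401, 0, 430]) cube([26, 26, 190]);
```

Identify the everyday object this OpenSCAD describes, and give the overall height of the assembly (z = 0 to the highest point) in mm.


A chair. The overall height is 796 mm.

A slab on four corner posts with a tall panel at the back — a chair. The seat slab sits at z = 406 with thickness 24, and the 366 mm backrest starts at the seat top, so the overall height is 406 + 24 + 366 = 796 mm.


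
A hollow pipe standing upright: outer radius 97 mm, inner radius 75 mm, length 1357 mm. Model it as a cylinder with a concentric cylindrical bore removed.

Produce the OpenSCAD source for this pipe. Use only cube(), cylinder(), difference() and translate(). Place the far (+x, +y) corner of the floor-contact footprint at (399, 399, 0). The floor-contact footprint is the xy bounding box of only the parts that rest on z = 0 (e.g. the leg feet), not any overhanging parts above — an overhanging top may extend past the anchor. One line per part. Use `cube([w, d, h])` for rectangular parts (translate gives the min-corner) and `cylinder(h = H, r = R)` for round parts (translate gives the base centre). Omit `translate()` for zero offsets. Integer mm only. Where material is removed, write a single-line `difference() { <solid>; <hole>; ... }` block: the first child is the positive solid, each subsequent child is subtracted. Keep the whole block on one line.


difference() { translate([302, 302, 0]) cylinder(h = 1357, r = 97); translate([302, 302, 0]) cylinder(h = 1357, r = 75); }


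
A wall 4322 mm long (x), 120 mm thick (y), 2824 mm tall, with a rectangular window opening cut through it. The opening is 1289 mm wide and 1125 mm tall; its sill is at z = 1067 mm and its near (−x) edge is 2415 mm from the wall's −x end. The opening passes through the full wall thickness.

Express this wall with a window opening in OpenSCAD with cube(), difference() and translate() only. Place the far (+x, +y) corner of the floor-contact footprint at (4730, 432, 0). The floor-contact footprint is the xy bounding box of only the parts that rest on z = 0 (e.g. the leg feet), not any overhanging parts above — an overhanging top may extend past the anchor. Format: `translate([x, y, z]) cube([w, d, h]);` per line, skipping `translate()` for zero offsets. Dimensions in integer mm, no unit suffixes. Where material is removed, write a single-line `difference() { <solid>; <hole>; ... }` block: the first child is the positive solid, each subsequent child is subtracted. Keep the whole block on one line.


difference() { translate([408, 312, 0]) cube([4322, 120, 2824]); translate([2823, 312, 1067]) cube([1289, 120, 1125]); }


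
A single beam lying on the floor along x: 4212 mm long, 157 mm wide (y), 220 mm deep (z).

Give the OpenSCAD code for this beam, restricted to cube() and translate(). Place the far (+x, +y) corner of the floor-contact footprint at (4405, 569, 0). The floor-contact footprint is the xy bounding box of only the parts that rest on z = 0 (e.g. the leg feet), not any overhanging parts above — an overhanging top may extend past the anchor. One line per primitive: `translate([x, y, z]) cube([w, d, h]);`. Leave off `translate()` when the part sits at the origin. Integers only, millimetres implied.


translate([193, 412, 0]) cube([4212, 157, 220]);


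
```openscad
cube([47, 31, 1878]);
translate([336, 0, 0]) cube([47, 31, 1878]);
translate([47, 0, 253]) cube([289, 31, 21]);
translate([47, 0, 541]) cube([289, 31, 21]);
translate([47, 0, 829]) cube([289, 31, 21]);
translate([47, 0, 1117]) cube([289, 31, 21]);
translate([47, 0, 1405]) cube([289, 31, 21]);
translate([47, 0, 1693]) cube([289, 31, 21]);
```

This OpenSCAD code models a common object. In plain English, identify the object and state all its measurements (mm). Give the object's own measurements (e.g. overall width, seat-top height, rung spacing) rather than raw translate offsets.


A straight ladder. Two 47×31 mm vertical rails, 1878 mm tall, stand 383 mm apart (outside-to-outside) with their front faces coplanar on the −y side. 6 rungs, each 31 mm deep and 21 mm tall, span between the inner faces of the rails, front faces flush with the rails. The lowest rung's underside is at z = 253 mm and rungs are spaced 288 mm apart (underside to underside).


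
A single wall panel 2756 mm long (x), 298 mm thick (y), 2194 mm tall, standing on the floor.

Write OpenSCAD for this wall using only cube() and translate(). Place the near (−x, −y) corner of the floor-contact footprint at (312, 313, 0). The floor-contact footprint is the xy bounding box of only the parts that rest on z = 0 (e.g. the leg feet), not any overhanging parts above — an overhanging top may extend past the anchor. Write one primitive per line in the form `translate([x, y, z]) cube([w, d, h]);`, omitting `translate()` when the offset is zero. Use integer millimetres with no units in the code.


translate([312, 313, 0]) cube([2756, 298, 2194]);


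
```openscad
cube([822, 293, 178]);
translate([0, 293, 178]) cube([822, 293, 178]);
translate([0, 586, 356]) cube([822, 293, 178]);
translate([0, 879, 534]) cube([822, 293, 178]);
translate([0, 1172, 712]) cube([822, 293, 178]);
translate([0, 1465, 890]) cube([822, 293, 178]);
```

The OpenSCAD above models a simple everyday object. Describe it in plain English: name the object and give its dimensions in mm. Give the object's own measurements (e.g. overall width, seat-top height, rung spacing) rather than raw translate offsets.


A straight staircase of 6 solid steps. Each step is 822 mm wide (x), 293 mm deep (y, the going) and 178 mm tall (the rise). The first step rests on the floor; each subsequent step sits one going further in +y and one rise higher in +z, directly behind and above the previous step with no overlap.


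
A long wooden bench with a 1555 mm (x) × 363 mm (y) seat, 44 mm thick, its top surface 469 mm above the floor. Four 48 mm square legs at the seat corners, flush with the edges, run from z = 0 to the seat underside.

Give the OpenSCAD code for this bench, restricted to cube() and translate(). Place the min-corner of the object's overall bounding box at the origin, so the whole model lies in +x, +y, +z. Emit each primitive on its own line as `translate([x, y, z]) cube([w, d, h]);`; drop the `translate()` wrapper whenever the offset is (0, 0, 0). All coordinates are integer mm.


translate([0, 0, 425]) cube([1555, 363, 44]);
cube([48, 48, 425]);
translate([0, 315, 0]) cube([48, 48, 425]);
translate([1507, 0, 0]) cube([48, 48, 425]);
translate([1507, 315, 0]) cube([48, 48, 425]);


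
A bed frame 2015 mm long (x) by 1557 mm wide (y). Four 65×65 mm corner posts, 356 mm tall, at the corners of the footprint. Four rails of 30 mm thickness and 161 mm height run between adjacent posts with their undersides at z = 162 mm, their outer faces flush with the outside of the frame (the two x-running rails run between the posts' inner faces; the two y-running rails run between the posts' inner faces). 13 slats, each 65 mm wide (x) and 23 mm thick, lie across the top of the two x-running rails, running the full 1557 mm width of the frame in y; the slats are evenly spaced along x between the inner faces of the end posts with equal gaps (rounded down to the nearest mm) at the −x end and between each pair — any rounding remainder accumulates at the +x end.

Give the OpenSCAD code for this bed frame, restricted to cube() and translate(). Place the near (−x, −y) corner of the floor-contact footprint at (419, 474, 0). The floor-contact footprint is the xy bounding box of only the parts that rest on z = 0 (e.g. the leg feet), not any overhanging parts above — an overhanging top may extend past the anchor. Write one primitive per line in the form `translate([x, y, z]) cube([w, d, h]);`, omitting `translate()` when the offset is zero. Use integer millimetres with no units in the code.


translate([419, 474, 0]) cube([65, 65, 356]);
translate([419, 1966, 0]) cube([65, 65, 356]);
translate([2369, 474, 0]) cube([65, 65, 356]);
translate([2369, 1966, 0]) cube([65, 65, 356]);
translate([484, 474, 162]) cube([1885, 30, 161]);
translate([484, 2001, 162]) cube([1885, 30, 161]);
translate([419, 539, 162]) cube([30, 1427, 161]);
translate([2404, 539, 162]) cube([30, 1427, 161]);
translate([558, 474, 323]) cube([65, 1557, 23]);
translate([697, 474, 323]) cube([65, 1557, 23]);
translate([836, 474, 323]) cube([65, 1557, 23]);
translate([975, 474, 323]) cube([65, 1557, 23]);
translate([1114, 474, 323]) cube([65, 1557, 23]);
translate([1253, 474, 323]) cube([65, 1557, 23]);
translate([1392, 474, 323]) cube([65, 1557, 23]);
translate([1531, 474, 323]) cube([65, 1557, 23]);
translate([1670, 474, 323]) cube([65, 1557, 23]);
translate([1809, 474, 323]) cube([65, 1557, 23]);
translate([1948, 474, 323]) cube([65, 1557, 23]);
translate([2087, 474, 323]) cube([65, 1557, 23]);
translate([2226, 474, 323]) cube([65, 1557, 23]);
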